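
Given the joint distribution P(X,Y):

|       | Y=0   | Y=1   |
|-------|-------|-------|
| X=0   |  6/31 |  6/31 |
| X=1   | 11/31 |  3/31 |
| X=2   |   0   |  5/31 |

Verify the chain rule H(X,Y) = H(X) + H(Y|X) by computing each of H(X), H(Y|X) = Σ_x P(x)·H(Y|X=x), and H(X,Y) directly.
H(X) = 1.4725 bits, H(Y|X) = 0.7256 bits, H(X,Y) = 2.1981 bits

Marginal of X (row sums):
  P(X=0) = 6/31 + 6/31 = 12/31
  P(X=1) = 11/31 + 3/31 = 14/31
  P(X=2) = 0 + 5/31 = 5/31
H(X) = -[(12/31)·log₂(12/31) + (14/31)·log₂(14/31) + (5/31)·log₂(5/31)]
  = 0.53003 + 0.51793 + 0.42456 = 1.4725 bits

H(Y|X) = Σ_x P(x)·H(Y|X=x):
  X=0: P(X=0) = 12/31, P(Y|X=0) = (1/2, 1/2) → H(Y|X=0) = 1.00000
  X=1: P(X=1) = 14/31, P(Y|X=1) = (11/14, 3/14) → H(Y|X=1) = 0.74960
  X=2: P(X=2) = 5/31, P(Y|X=2) = (0, 1) → H(Y|X=2) = 0.00000
H(Y|X) = (12/31)·1.00000 + (14/31)·0.74960 + (5/31)·0.00000 = 0.7256 bits

H(X,Y) = -Σ_{x,y} P(x,y) log₂ P(x,y). Per-cell terms -P(x,y)·log₂P(x,y):
  X=0: 0.45856, 0.45856
  X=1: 0.53040, 0.32605
  X=2: 0.00000, 0.42456
  (cells with P = 0 contribute 0)
Sum of the 6 terms: H(X,Y) = 2.1981 bits

Chain rule check:
  H(X) + H(Y|X) = 1.4725 + 0.7256 = 2.1981 bits
  H(X,Y) = 2.1981 bits
✓ Chain rule verified.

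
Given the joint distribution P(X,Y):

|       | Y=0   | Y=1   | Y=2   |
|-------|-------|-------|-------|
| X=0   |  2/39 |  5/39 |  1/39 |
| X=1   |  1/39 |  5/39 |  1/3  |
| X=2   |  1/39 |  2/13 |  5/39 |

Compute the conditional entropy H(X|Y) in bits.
1.3402 bits

H(X|Y) = H(X,Y) - H(Y)

H(X,Y) = -Σ_{x,y} P(x,y) log₂ P(x,y). Per-cell terms -P(x,y)·log₂P(x,y):
  X=0: 0.21976, 0.37993, 0.13552
  X=1: 0.13552, 0.37993, 0.52832
  X=2: 0.13552, 0.41545, 0.37993
Sum of the 9 terms: H(X,Y) = 2.7099 bits

Marginal of Y (column sums):
  P(Y=0) = 2/39 + 1/39 + 1/39 = 4/39
  P(Y=1) = 5/39 + 5/39 + 2/13 = 16/39
  P(Y=2) = 1/39 + 1/3 + 5/39 = 19/39
H(Y) = -[(4/39)·log₂(4/39) + (16/39)·log₂(16/39) + (19/39)·log₂(19/39)]
  = 0.33696 + 0.52734 + 0.50544 = 1.3697 bits

H(X|Y) = H(X,Y) - H(Y) = 2.7099 - 1.3697 = 1.3402 bits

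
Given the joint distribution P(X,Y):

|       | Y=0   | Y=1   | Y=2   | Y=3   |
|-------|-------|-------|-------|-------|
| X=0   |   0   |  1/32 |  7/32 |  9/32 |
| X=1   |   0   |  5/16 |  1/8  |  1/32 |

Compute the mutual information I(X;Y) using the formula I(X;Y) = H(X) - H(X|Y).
0.3745 bits

I(X;Y) = H(X) - H(X|Y)

Marginal of X (row sums):
  P(X=0) = 0 + 1/32 + 7/32 + 9/32 = 17/32
  P(X=1) = 0 + 5/16 + 1/8 + 1/32 = 15/32
H(X) = -[(17/32)·log₂(17/32) + (15/32)·log₂(15/32)]
  = 0.4848 + 0.5124 = 0.9972 bits

Marginal of Y (column sums):
  P(Y=0) = 0 + 0 = 0
  P(Y=1) = 1/32 + 5/16 = 11/32
  P(Y=2) = 7/32 + 1/8 = 11/32
  P(Y=3) = 9/32 + 1/32 = 5/16
H(X|Y) = Σ_y P(y)·H(X|Y=y):
  Y=0: P(Y=0) = 0 → contributes 0
  Y=1: P(Y=1) = 11/32, P(X|Y=1) = (1/11, 10/11) → H(X|Y=1) = 0.4395
  Y=2: P(Y=2) = 11/32, P(X|Y=2) = (7/11, 4/11) → H(X|Y=2) = 0.9457
  Y=3: P(Y=3) = 5/16, P(X|Y=3) = (9/10, 1/10) → H(X|Y=3) = 0.4690
H(X|Y) = (11/32)·0.4395 + (11/32)·0.9457 + (5/16)·0.4690 = 0.6227 bits

I(X;Y) = H(X) - H(X|Y) = 0.9972 - 0.6227 = 0.3745 bits

Cross-check via I(X;Y) = H(X) + H(Y) - H(X,Y): computing H(Y) from the column sums and H(X,Y) from the 8 cells in the same way gives H(Y) = 1.5835 bits and H(X,Y) = 2.2062 bits, so
I(X;Y) = 0.9972 + 1.5835 - 2.2062 = 0.3745 bits ✓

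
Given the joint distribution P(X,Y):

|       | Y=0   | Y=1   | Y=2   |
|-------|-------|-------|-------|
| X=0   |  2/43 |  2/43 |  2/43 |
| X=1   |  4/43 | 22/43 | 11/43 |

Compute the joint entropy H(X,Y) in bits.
1.9341 bits

H(X,Y) = -Σ_{x,y} P(x,y) log₂ P(x,y). Per-cell terms -P(x,y)·log₂P(x,y):
  X=0: 0.20587, 0.20587, 0.20587
  X=1: 0.31872, 0.49466, 0.50314
Sum of the 6 terms: H(X,Y) = 1.9341 bits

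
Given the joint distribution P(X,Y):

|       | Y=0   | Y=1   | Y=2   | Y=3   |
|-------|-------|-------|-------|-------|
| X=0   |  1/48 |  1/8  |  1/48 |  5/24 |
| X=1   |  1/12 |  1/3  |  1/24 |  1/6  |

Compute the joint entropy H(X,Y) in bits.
2.5281 bits

H(X,Y) = -Σ_{x,y} P(x,y) log₂ P(x,y). Per-cell terms -P(x,y)·log₂P(x,y):
  X=0: 0.1164, 0.3750, 0.1164, 0.4715
  X=1: 0.2987, 0.5283, 0.1910, 0.4308
Sum of the 8 terms: H(X,Y) = 2.5281 bits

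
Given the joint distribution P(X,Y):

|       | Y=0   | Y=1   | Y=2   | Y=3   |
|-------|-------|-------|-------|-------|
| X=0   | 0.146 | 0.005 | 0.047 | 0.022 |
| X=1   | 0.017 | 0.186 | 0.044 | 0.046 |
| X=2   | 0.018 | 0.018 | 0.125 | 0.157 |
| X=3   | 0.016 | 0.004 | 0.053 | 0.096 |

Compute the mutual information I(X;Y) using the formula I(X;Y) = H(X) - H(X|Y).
0.5259 bits

I(X;Y) = H(X) - H(X|Y)

Marginal of X (row sums):
  P(X=0) = 0.146 + 0.005 + 0.047 + 0.022 = 0.220
  P(X=1) = 0.017 + 0.186 + 0.044 + 0.046 = 0.293
  P(X=2) = 0.018 + 0.018 + 0.125 + 0.157 = 0.318
  P(X=3) = 0.016 + 0.004 + 0.053 + 0.096 = 0.169
H(X) = -[0.220·log₂(0.220) + 0.293·log₂(0.293) + 0.318·log₂(0.318) + 0.169·log₂(0.169)]
  = 0.480573 + 0.518911 + 0.525623 + 0.433469 = 1.95858 bits

Marginal of Y (column sums):
  P(Y=0) = 0.146 + 0.017 + 0.018 + 0.016 = 0.197
  P(Y=1) = 0.005 + 0.186 + 0.018 + 0.004 = 0.213
  P(Y=2) = 0.047 + 0.044 + 0.125 + 0.053 = 0.269
  P(Y=3) = 0.022 + 0.046 + 0.157 + 0.096 = 0.321
H(X|Y) = Σ_y P(y)·H(X|Y=y):
  Y=0: P(Y=0) = 0.197, P(X|Y=0) = (146/197, 17/197, 18/197, 16/197) → H(X|Y=0) = 1.234946
  Y=1: P(Y=1) = 0.213, P(X|Y=1) = (5/213, 62/71, 6/71, 4/213) → H(X|Y=1) = 0.706767
  Y=2: P(Y=2) = 0.269, P(X|Y=2) = (47/269, 44/269, 125/269, 53/269) → H(X|Y=2) = 1.842527
  Y=3: P(Y=3) = 0.321, P(X|Y=3) = (22/321, 46/321, 157/321, 32/107) → H(X|Y=3) = 1.692152
H(X|Y) = 0.197·1.234946 + 0.213·0.706767 + 0.269·1.842527 + 0.321·1.692152 = 1.43265 bits

I(X;Y) = H(X) - H(X|Y) = 1.95858 - 1.43265 = 0.5259 bits

Cross-check via I(X;Y) = H(X) + H(Y) - H(X,Y): computing H(Y) from the column sums and H(X,Y) from the 16 cells in the same way gives H(Y) = 1.97274 bits and H(X,Y) = 3.40539 bits, so
I(X;Y) = 1.95858 + 1.97274 - 3.40539 = 0.5259 bits ✓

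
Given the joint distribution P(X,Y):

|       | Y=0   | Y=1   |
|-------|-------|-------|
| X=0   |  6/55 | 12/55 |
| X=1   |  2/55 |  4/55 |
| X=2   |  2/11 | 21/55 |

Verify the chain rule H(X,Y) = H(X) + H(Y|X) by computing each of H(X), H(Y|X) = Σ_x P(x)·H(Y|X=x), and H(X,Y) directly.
H(X) = 1.3423 bits, H(Y|X) = 0.9120 bits, H(X,Y) = 2.2543 bits

Marginal of X (row sums):
  P(X=0) = 6/55 + 12/55 = 18/55
  P(X=1) = 2/55 + 4/55 = 6/55
  P(X=2) = 2/11 + 21/55 = 31/55
H(X) = -[(18/55)·log₂(18/55) + (6/55)·log₂(6/55) + (31/55)·log₂(31/55)]
  = 0.52738 + 0.34870 + 0.46622 = 1.3423 bits

H(Y|X) = Σ_x P(x)·H(Y|X=x):
  X=0: P(X=0) = 18/55, P(Y|X=0) = (1/3, 2/3) → H(Y|X=0) = 0.91830
  X=1: P(X=1) = 6/55, P(Y|X=1) = (1/3, 2/3) → H(Y|X=1) = 0.91830
  X=2: P(X=2) = 31/55, P(Y|X=2) = (10/31, 21/31) → H(Y|X=2) = 0.90717
H(Y|X) = (18/55)·0.91830 + (6/55)·0.91830 + (31/55)·0.90717 = 0.9120 bits

H(X,Y) = -Σ_{x,y} P(x,y) log₂ P(x,y). Per-cell terms -P(x,y)·log₂P(x,y):
  X=0: 0.34870, 0.47921
  X=1: 0.17387, 0.27501
  X=2: 0.44717, 0.53036
Sum of the 6 terms: H(X,Y) = 2.2543 bits

Chain rule check:
  H(X) + H(Y|X) = 1.3423 + 0.9120 = 2.2543 bits
  H(X,Y) = 2.2543 bits
✓ Chain rule verified.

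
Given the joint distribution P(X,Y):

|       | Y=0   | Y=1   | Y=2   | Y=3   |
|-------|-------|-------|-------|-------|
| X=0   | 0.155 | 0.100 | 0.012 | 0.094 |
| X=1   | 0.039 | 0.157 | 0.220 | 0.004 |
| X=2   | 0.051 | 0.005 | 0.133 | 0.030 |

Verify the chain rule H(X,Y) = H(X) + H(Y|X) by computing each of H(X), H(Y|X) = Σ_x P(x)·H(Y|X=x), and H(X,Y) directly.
H(X) = 1.5361 bits, H(Y|X) = 1.5206 bits, H(X,Y) = 3.0567 bits

Marginal of X (row sums):
  P(X=0) = 0.155 + 0.100 + 0.012 + 0.094 = 0.361
  P(X=1) = 0.039 + 0.157 + 0.220 + 0.004 = 0.420
  P(X=2) = 0.051 + 0.005 + 0.133 + 0.030 = 0.219
H(X) = -[0.361·log₂(0.361) + 0.420·log₂(0.420) + 0.219·log₂(0.219)]
  = 0.53064 + 0.52565 + 0.47983 = 1.5361 bits

H(Y|X) = Σ_x P(x)·H(Y|X=x):
  X=0: P(X=0) = 0.361, P(Y|X=0) = (155/361, 100/361, 12/361, 94/361) → H(Y|X=0) = 1.70545
  X=1: P(X=1) = 0.420, P(Y|X=1) = (13/140, 157/420, 11/21, 1/105) → H(Y|X=1) = 1.40166
  X=2: P(X=2) = 0.219, P(Y|X=2) = (17/73, 5/219, 133/219, 10/73) → H(Y|X=2) = 1.44391
H(Y|X) = 0.361·1.70545 + 0.420·1.40166 + 0.219·1.44391 = 1.5206 bits

H(X,Y) = -Σ_{x,y} P(x,y) log₂ P(x,y). Per-cell terms -P(x,y)·log₂P(x,y):
  X=0: 0.41690, 0.33219, 0.07657, 0.32065
  X=1: 0.18253, 0.41937, 0.48057, 0.03186
  X=2: 0.21896, 0.03822, 0.38710, 0.15177
Sum of the 12 terms: H(X,Y) = 3.0567 bits

Chain rule check:
  H(X) + H(Y|X) = 1.5361 + 1.5206 = 3.0567 bits
  H(X,Y) = 3.0567 bits
✓ Chain rule verified.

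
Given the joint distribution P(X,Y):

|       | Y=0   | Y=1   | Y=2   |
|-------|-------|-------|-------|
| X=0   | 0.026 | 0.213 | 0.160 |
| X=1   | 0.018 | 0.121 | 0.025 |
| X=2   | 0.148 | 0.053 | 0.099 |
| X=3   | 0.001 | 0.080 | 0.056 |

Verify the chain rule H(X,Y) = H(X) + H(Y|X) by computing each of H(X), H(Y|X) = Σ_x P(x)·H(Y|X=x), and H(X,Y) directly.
H(X) = 1.8706 bits, H(Y|X) = 1.2678 bits, H(X,Y) = 3.1384 bits

Marginal of X (row sums):
  P(X=0) = 0.026 + 0.213 + 0.160 = 0.399
  P(X=1) = 0.018 + 0.121 + 0.025 = 0.164
  P(X=2) = 0.148 + 0.053 + 0.099 = 0.300
  P(X=3) = 0.001 + 0.080 + 0.056 = 0.137
H(X) = -[0.399·log₂(0.399) + 0.164·log₂(0.164) + 0.300·log₂(0.300) + 0.137·log₂(0.137)]
  = 0.52889 + 0.42775 + 0.52109 + 0.39288 = 1.8706 bits

H(Y|X) = Σ_x P(x)·H(Y|X=x):
  X=0: P(X=0) = 0.399, P(Y|X=0) = (26/399, 71/133, 160/399) → H(Y|X=0) = 1.26878
  X=1: P(X=1) = 0.164, P(Y|X=1) = (9/82, 121/164, 25/164) → H(Y|X=1) = 1.08720
  X=2: P(X=2) = 0.300, P(Y|X=2) = (37/75, 53/300, 33/100) → H(Y|X=2) = 1.47253
  X=3: P(X=3) = 0.137, P(Y|X=3) = (1/137, 80/137, 56/137) → H(Y|X=3) = 1.03259
H(Y|X) = 0.399·1.26878 + 0.164·1.08720 + 0.300·1.47253 + 0.137·1.03259 = 1.2678 bits

H(X,Y) = -Σ_{x,y} P(x,y) log₂ P(x,y). Per-cell terms -P(x,y)·log₂P(x,y):
  X=0: 0.13690, 0.47522, 0.42302
  X=1: 0.10433, 0.36868, 0.13305
  X=2: 0.40794, 0.22461, 0.33031
  X=3: 0.00997, 0.29151, 0.23287
Sum of the 12 terms: H(X,Y) = 3.1384 bits

Chain rule check:
  H(X) + H(Y|X) = 1.8706 + 1.2678 = 3.1384 bits
  H(X,Y) = 3.1384 bits
✓ Chain rule verified.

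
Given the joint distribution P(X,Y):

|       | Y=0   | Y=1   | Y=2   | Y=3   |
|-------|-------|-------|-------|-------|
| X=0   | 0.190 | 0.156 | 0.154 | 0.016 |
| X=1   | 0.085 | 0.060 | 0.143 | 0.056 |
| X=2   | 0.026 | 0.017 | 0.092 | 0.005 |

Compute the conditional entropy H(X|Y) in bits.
1.3304 bits

H(X|Y) = H(X,Y) - H(Y)

H(X,Y) = -Σ_{x,y} P(x,y) log₂ P(x,y). Per-cell terms -P(x,y)·log₂P(x,y):
  X=0: 0.455226, 0.418140, 0.415646, 0.095453
  X=1: 0.302293, 0.243534, 0.401246, 0.232872
  X=2: 0.136899, 0.099931, 0.316684, 0.038219
Sum of the 12 terms: H(X,Y) = 3.15614 bits

Marginal of Y (column sums):
  P(Y=0) = 0.190 + 0.085 + 0.026 = 0.301
  P(Y=1) = 0.156 + 0.060 + 0.017 = 0.233
  P(Y=2) = 0.154 + 0.143 + 0.092 = 0.389
  P(Y=3) = 0.016 + 0.056 + 0.005 = 0.077
H(Y) = -[0.301·log₂(0.301) + 0.233·log₂(0.233) + 0.389·log₂(0.389) + 0.077·log₂(0.077)]
  = 0.521382 + 0.489672 + 0.529879 + 0.284823 = 1.82576 bits

H(X|Y) = H(X,Y) - H(Y) = 3.15614 - 1.82576 = 1.3304 bits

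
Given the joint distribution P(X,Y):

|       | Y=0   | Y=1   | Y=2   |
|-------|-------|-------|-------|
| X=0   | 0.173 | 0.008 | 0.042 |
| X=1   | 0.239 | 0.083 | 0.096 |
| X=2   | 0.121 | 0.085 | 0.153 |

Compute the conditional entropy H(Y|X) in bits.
1.3478 bits

H(Y|X) = H(X,Y) - H(X)

H(X,Y) = -Σ_{x,y} P(x,y) log₂ P(x,y). Per-cell terms -P(x,y)·log₂P(x,y):
  X=0: 0.4379, 0.0557, 0.1921
  X=1: 0.4935, 0.2980, 0.3246
  X=2: 0.3687, 0.3023, 0.4144
Sum of the 9 terms: H(X,Y) = 2.8872 bits

Marginal of X (row sums):
  P(X=0) = 0.173 + 0.008 + 0.042 = 0.223
  P(X=1) = 0.239 + 0.083 + 0.096 = 0.418
  P(X=2) = 0.121 + 0.085 + 0.153 = 0.359
H(X) = -[0.223·log₂(0.223) + 0.418·log₂(0.418) + 0.359·log₂(0.359)]
  = 0.4828 + 0.5260 + 0.5306 = 1.5394 bits

H(Y|X) = H(X,Y) - H(X) = 2.8872 - 1.5394 = 1.3478 bits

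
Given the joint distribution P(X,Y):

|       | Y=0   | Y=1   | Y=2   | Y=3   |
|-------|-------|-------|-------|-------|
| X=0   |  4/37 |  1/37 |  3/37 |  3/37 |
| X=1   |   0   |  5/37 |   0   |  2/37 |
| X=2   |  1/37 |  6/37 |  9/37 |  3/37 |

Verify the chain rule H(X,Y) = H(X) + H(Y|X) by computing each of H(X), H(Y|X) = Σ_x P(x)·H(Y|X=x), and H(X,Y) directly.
H(X) = 1.4685 bits, H(Y|X) = 1.5811 bits, H(X,Y) = 3.0496 bits

Marginal of X (row sums):
  P(X=0) = 4/37 + 1/37 + 3/37 + 3/37 = 11/37
  P(X=1) = 0 + 5/37 + 0 + 2/37 = 7/37
  P(X=2) = 1/37 + 6/37 + 9/37 + 3/37 = 19/37
H(X) = -[(11/37)·log₂(11/37) + (7/37)·log₂(7/37) + (19/37)·log₂(19/37)]
  = 0.520277 + 0.454451 + 0.493757 = 1.4685 bits

H(Y|X) = Σ_x P(x)·H(Y|X=x):
  X=0: P(X=0) = 11/37, P(Y|X=0) = (4/11, 1/11, 3/11, 3/11) → H(Y|X=0) = 1.867634
  X=1: P(X=1) = 7/37, P(Y|X=1) = (0, 5/7, 0, 2/7) → H(Y|X=1) = 0.863121
  X=2: P(X=2) = 19/37, P(Y|X=2) = (1/19, 6/19, 9/19, 3/19) → H(Y|X=2) = 1.679823
H(Y|X) = (11/37)·1.867634 + (7/37)·0.863121 + (19/37)·1.679823 = 1.5811 bits

H(X,Y) = -Σ_{x,y} P(x,y) log₂ P(x,y). Per-cell terms -P(x,y)·log₂P(x,y):
  X=0: 0.346968, 0.140796, 0.293878, 0.293878
  X=1: 0.000000, 0.390206, 0.000000, 0.227538
  X=2: 0.140796, 0.425593, 0.496101, 0.293878
  (cells with P = 0 contribute 0)
Sum of the 12 terms: H(X,Y) = 3.0496 bits

Chain rule check:
  H(X) + H(Y|X) = 1.4685 + 1.5811 = 3.0496 bits
  H(X,Y) = 3.0496 bits
✓ Chain rule verified.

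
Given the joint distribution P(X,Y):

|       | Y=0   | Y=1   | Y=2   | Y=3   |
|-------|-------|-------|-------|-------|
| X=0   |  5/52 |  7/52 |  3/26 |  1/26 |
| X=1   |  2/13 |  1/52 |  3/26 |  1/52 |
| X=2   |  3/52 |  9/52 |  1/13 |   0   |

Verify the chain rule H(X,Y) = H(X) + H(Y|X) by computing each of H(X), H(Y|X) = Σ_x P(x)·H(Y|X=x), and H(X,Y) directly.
H(X) = 1.5766 bits, H(Y|X) = 1.6322 bits, H(X,Y) = 3.2088 bits

Marginal of X (row sums):
  P(X=0) = 5/52 + 7/52 + 3/26 + 1/26 = 5/13
  P(X=1) = 2/13 + 1/52 + 3/26 + 1/52 = 4/13
  P(X=2) = 3/52 + 9/52 + 1/13 + 0 = 4/13
H(X) = -[(5/13)·log₂(5/13) + (4/13)·log₂(4/13) + (4/13)·log₂(4/13)]
  = 0.53020 + 0.52321 + 0.52321 = 1.5766 bits

H(Y|X) = Σ_x P(x)·H(Y|X=x):
  X=0: P(X=0) = 5/13, P(Y|X=0) = (1/4, 7/20, 3/10, 1/10) → H(Y|X=0) = 1.88338
  X=1: P(X=1) = 4/13, P(Y|X=1) = (1/2, 1/16, 3/8, 1/16) → H(Y|X=1) = 1.53064
  X=2: P(X=2) = 4/13, P(Y|X=2) = (3/16, 9/16, 1/4, 0) → H(Y|X=2) = 1.41974
H(Y|X) = (5/13)·1.88338 + (4/13)·1.53064 + (4/13)·1.41974 = 1.6322 bits

H(X,Y) = -Σ_{x,y} P(x,y) log₂ P(x,y). Per-cell terms -P(x,y)·log₂P(x,y):
  X=0: 0.32486, 0.38945, 0.35948, 0.18079
  X=1: 0.41545, 0.10962, 0.35948, 0.10962
  X=2: 0.23743, 0.43797, 0.28465, 0.00000
  (cells with P = 0 contribute 0)
Sum of the 12 terms: H(X,Y) = 3.2088 bits

Chain rule check:
  H(X) + H(Y|X) = 1.5766 + 1.6322 = 3.2088 bits
  H(X,Y) = 3.2088 bits
✓ Chain rule verified.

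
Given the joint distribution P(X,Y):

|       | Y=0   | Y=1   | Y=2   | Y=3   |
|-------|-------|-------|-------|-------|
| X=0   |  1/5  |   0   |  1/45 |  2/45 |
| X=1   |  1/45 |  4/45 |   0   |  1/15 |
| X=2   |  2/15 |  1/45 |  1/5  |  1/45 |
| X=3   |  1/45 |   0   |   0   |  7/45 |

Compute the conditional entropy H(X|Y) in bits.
1.2321 bits

H(X|Y) = H(X,Y) - H(Y)

H(X,Y) = -Σ_{x,y} P(x,y) log₂ P(x,y). Per-cell terms -P(x,y)·log₂P(x,y):
  X=0: 0.464386, 0.000000, 0.122041, 0.199638
  X=1: 0.122041, 0.310387, 0.000000, 0.260459
  X=2: 0.387585, 0.122041, 0.464386, 0.122041
  X=3: 0.122041, 0.000000, 0.000000, 0.417589
  (cells with P = 0 contribute 0)
Sum of the 16 terms: H(X,Y) = 3.114635 bits

Marginal of Y (column sums):
  P(Y=0) = 1/5 + 1/45 + 2/15 + 1/45 = 17/45
  P(Y=1) = 0 + 4/45 + 1/45 + 0 = 1/9
  P(Y=2) = 1/45 + 0 + 1/5 + 0 = 2/9
  P(Y=3) = 2/45 + 1/15 + 1/45 + 7/45 = 13/45
H(Y) = -[(17/45)·log₂(17/45) + (1/9)·log₂(1/9) + (2/9)·log₂(2/9) + (13/45)·log₂(13/45)]
  = 0.530547 + 0.352214 + 0.482206 + 0.517519 = 1.882486 bits

H(X|Y) = H(X,Y) - H(Y) = 3.114635 - 1.882486 = 1.2321 bits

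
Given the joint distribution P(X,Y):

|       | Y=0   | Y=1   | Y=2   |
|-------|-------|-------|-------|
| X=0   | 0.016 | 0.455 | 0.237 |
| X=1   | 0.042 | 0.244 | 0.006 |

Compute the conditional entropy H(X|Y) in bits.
0.7422 bits

H(X|Y) = H(X,Y) - H(Y)

H(X,Y) = -Σ_{x,y} P(x,y) log₂ P(x,y). Per-cell terms -P(x,y)·log₂P(x,y):
  X=0: 0.09545, 0.51691, 0.49226
  X=1: 0.19209, 0.49655, 0.04428
Sum of the 6 terms: H(X,Y) = 1.8375 bits

Marginal of Y (column sums):
  P(Y=0) = 0.016 + 0.042 = 0.058
  P(Y=1) = 0.455 + 0.244 = 0.699
  P(Y=2) = 0.237 + 0.006 = 0.243
H(Y) = -[0.058·log₂(0.058) + 0.699·log₂(0.699) + 0.243·log₂(0.243)]
  = 0.23825 + 0.36113 + 0.49596 = 1.0953 bits

H(X|Y) = H(X,Y) - H(Y) = 1.8375 - 1.0953 = 0.7422 bits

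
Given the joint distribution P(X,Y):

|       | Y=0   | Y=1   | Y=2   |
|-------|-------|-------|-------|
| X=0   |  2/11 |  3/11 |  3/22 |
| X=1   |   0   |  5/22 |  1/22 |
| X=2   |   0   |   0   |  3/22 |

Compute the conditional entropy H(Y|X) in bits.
1.0791 bits

H(Y|X) = H(X,Y) - H(X)

H(X,Y) = -Σ_{x,y} P(x,y) log₂ P(x,y). Per-cell terms -P(x,y)·log₂P(x,y):
  X=0: 0.44717, 0.51122, 0.39197
  X=1: 0.00000, 0.48580, 0.20270
  X=2: 0.00000, 0.00000, 0.39197
  (cells with P = 0 contribute 0)
Sum of the 9 terms: H(X,Y) = 2.4308 bits

Marginal of X (row sums):
  P(X=0) = 2/11 + 3/11 + 3/22 = 13/22
  P(X=1) = 0 + 5/22 + 1/22 = 3/11
  P(X=2) = 0 + 0 + 3/22 = 3/22
H(X) = -[(13/22)·log₂(13/22) + (3/11)·log₂(3/11) + (3/22)·log₂(3/22)]
  = 0.44850 + 0.51122 + 0.39197 = 1.3517 bits

H(Y|X) = H(X,Y) - H(X) = 2.4308 - 1.3517 = 1.0791 bits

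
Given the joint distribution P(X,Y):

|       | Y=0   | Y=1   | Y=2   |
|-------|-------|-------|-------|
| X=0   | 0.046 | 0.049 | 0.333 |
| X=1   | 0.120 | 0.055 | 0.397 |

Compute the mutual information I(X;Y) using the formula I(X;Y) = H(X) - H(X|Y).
0.0139 bits

I(X;Y) = H(X) - H(X|Y)

Marginal of X (row sums):
  P(X=0) = 0.046 + 0.049 + 0.333 = 0.428
  P(X=1) = 0.120 + 0.055 + 0.397 = 0.572
H(X) = -[0.428·log₂(0.428) + 0.572·log₂(0.572)]
  = 0.524008 + 0.460982 = 0.984990 bits

Marginal of Y (column sums):
  P(Y=0) = 0.046 + 0.120 = 0.166
  P(Y=1) = 0.049 + 0.055 = 0.104
  P(Y=2) = 0.333 + 0.397 = 0.730
H(X|Y) = Σ_y P(y)·H(X|Y=y):
  Y=0: P(Y=0) = 0.166, P(X|Y=0) = (23/83, 60/83) → H(X|Y=0) = 0.851481
  Y=1: P(Y=1) = 0.104, P(X|Y=1) = (49/104, 55/104) → H(X|Y=1) = 0.997598
  Y=2: P(Y=2) = 0.730, P(X|Y=2) = (333/730, 397/730) → H(X|Y=2) = 0.994448
H(X|Y) = 0.166·0.851481 + 0.104·0.997598 + 0.730·0.994448 = 0.971043 bits

I(X;Y) = H(X) - H(X|Y) = 0.984990 - 0.971043 = 0.0139 bits

Cross-check via I(X;Y) = H(X) + H(Y) - H(X,Y): computing H(Y) from the column sums and H(X,Y) from the 6 cells in the same way gives H(Y) = 1.101103 bits and H(X,Y) = 2.072146 bits, so
I(X;Y) = 0.984990 + 1.101103 - 2.072146 = 0.0139 bits ✓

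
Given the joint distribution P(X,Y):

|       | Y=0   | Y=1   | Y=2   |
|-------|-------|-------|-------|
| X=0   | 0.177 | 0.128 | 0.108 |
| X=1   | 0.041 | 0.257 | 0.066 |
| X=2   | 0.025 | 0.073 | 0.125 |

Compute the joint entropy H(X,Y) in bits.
2.9038 bits

H(X,Y) = -Σ_{x,y} P(x,y) log₂ P(x,y). Per-cell terms -P(x,y)·log₂P(x,y):
  X=0: 0.44218, 0.37962, 0.34678
  X=1: 0.18894, 0.50376, 0.25881
  X=2: 0.13305, 0.27565, 0.37500
Sum of the 9 terms: H(X,Y) = 2.9038 bits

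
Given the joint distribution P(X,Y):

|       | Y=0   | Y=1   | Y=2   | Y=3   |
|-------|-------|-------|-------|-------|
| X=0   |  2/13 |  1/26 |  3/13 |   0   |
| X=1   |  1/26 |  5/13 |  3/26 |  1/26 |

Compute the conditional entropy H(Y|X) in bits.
1.3528 bits

H(Y|X) = H(X,Y) - H(X)

H(X,Y) = -Σ_{x,y} P(x,y) log₂ P(x,y). Per-cell terms -P(x,y)·log₂P(x,y):
  X=0: 0.41545, 0.18079, 0.48819, 0.00000
  X=1: 0.18079, 0.53020, 0.35948, 0.18079
  (cells with P = 0 contribute 0)
Sum of the 8 terms: H(X,Y) = 2.3357 bits

Marginal of X (row sums):
  P(X=0) = 2/13 + 1/26 + 3/13 + 0 = 11/26
  P(X=1) = 1/26 + 5/13 + 3/26 + 1/26 = 15/26
H(X) = -[(11/26)·log₂(11/26) + (15/26)·log₂(15/26)]
  = 0.52504 + 0.45782 = 0.9829 bits

H(Y|X) = H(X,Y) - H(X) = 2.3357 - 0.9829 = 1.3528 bits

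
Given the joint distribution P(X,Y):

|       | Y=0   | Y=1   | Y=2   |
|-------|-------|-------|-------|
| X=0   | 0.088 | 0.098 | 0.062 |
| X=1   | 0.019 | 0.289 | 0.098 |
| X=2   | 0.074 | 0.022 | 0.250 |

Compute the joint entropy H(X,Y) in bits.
2.7394 bits

H(X,Y) = -Σ_{x,y} P(x,y) log₂ P(x,y). Per-cell terms -P(x,y)·log₂P(x,y):
  X=0: 0.3086, 0.3284, 0.2487
  X=1: 0.1086, 0.5176, 0.3284
  X=2: 0.2780, 0.1211, 0.5000
Sum of the 9 terms: H(X,Y) = 2.7394 bits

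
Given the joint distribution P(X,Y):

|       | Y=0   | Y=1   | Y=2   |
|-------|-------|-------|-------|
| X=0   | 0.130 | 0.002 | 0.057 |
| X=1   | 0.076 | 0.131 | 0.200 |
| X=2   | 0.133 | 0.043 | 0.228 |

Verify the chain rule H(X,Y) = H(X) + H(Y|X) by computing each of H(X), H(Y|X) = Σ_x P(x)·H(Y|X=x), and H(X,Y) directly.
H(X) = 1.5104 bits, H(Y|X) = 1.3255 bits, H(X,Y) = 2.8358 bits

Marginal of X (row sums):
  P(X=0) = 0.130 + 0.002 + 0.057 = 0.189
  P(X=1) = 0.076 + 0.131 + 0.200 = 0.407
  P(X=2) = 0.133 + 0.043 + 0.228 = 0.404
H(X) = -[0.189·log₂(0.189) + 0.407·log₂(0.407) + 0.404·log₂(0.404)]
  = 0.4543 + 0.5278 + 0.5283 = 1.5104 bits

H(Y|X) = Σ_x P(x)·H(Y|X=x):
  X=0: P(X=0) = 0.189, P(Y|X=0) = (130/189, 2/189, 19/63) → H(Y|X=0) = 0.9623
  X=1: P(X=1) = 0.407, P(Y|X=1) = (76/407, 131/407, 200/407) → H(Y|X=1) = 1.4822
  X=2: P(X=2) = 0.404, P(Y|X=2) = (133/404, 43/404, 57/101) → H(Y|X=2) = 1.3375
H(Y|X) = 0.189·0.9623 + 0.407·1.4822 + 0.404·1.3375 = 1.3255 bits

H(X,Y) = -Σ_{x,y} P(x,y) log₂ P(x,y). Per-cell terms -P(x,y)·log₂P(x,y):
  X=0: 0.3826, 0.0179, 0.2356
  X=1: 0.2826, 0.3841, 0.4644
  X=2: 0.3871, 0.1952, 0.4863
Sum of the 9 terms: H(X,Y) = 2.8358 bits

Chain rule check:
  H(X) + H(Y|X) = 1.5104 + 1.3255 = 2.8359 bits
  H(X,Y) = 2.8358 bits
✓ Chain rule verified (Δ = 0.0001 is 4-dp rounding noise: each of the three values was rounded independently).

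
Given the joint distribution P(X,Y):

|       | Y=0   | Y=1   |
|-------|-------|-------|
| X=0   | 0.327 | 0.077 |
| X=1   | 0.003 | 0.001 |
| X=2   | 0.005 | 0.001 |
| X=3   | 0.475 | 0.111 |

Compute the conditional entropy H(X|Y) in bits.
1.0561 bits

H(X|Y) = H(X,Y) - H(Y)

H(X,Y) = -Σ_{x,y} P(x,y) log₂ P(x,y). Per-cell terms -P(x,y)·log₂P(x,y):
  X=0: 0.52733, 0.28482
  X=1: 0.02514, 0.00997
  X=2: 0.03822, 0.00997
  X=3: 0.51015, 0.35202
Sum of the 8 terms: H(X,Y) = 1.7576 bits

Marginal of Y (column sums):
  P(Y=0) = 0.327 + 0.003 + 0.005 + 0.475 = 0.810
  P(Y=1) = 0.077 + 0.001 + 0.001 + 0.111 = 0.190
H(Y) = -[0.810·log₂(0.810) + 0.190·log₂(0.190)]
  = 0.24625 + 0.45523 = 0.7015 bits

H(X|Y) = H(X,Y) - H(Y) = 1.7576 - 0.7015 = 1.0561 bits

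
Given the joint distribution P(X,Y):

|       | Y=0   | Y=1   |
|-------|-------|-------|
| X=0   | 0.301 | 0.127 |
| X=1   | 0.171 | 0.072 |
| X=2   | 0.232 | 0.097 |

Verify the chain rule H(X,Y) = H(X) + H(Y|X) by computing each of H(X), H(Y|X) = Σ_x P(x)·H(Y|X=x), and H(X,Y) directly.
H(X) = 1.5476 bits, H(Y|X) = 0.8763 bits, H(X,Y) = 2.4240 bits

Marginal of X (row sums):
  P(X=0) = 0.301 + 0.127 = 0.428
  P(X=1) = 0.171 + 0.072 = 0.243
  P(X=2) = 0.232 + 0.097 = 0.329
H(X) = -[0.428·log₂(0.428) + 0.243·log₂(0.243) + 0.329·log₂(0.329)]
  = 0.52401 + 0.49596 + 0.52766 = 1.5476 bits

H(Y|X) = Σ_x P(x)·H(Y|X=x):
  X=0: P(X=0) = 0.428, P(Y|X=0) = (301/428, 127/428) → H(Y|X=0) = 0.87726
  X=1: P(X=1) = 0.243, P(Y|X=1) = (19/27, 8/27) → H(Y|X=1) = 0.87672
  X=2: P(X=2) = 0.329, P(Y|X=2) = (232/329, 97/329) → H(Y|X=2) = 0.87488
H(Y|X) = 0.428·0.87726 + 0.243·0.87672 + 0.329·0.87488 = 0.8763 bits

H(X,Y) = -Σ_{x,y} P(x,y) log₂ P(x,y). Per-cell terms -P(x,y)·log₂P(x,y):
  X=0: 0.52138, 0.37809
  X=1: 0.43570, 0.27330
  X=2: 0.48901, 0.32649
Sum of the 6 terms: H(X,Y) = 2.4240 bits

Chain rule check:
  H(X) + H(Y|X) = 1.5476 + 0.8763 = 2.4239 bits
  H(X,Y) = 2.4240 bits
✓ Chain rule verified (Δ = 0.0001 is 4-dp rounding noise: each of the three values was rounded independently).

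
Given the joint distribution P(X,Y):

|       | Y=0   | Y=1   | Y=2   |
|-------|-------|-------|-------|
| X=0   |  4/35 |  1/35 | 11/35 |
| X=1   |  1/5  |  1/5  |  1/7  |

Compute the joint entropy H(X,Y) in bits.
2.3588 bits

H(X,Y) = -Σ_{x,y} P(x,y) log₂ P(x,y). Per-cell terms -P(x,y)·log₂P(x,y):
  X=0: 0.35763, 0.14655, 0.52481
  X=1: 0.46439, 0.46439, 0.40105
Sum of the 6 terms: H(X,Y) = 2.3588 bits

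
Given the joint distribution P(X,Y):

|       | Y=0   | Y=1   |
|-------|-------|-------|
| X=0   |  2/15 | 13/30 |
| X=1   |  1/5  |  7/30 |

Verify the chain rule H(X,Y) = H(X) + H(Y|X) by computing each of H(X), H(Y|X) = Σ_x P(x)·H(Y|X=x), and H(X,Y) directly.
H(X) = 0.9871 bits, H(Y|X) = 0.8775 bits, H(X,Y) = 1.8647 bits

Marginal of X (row sums):
  P(X=0) = 2/15 + 13/30 = 17/30
  P(X=1) = 1/5 + 7/30 = 13/30
H(X) = -[(17/30)·log₂(17/30) + (13/30)·log₂(13/30)]
  = 0.4643 + 0.5228 = 0.9871 bits

H(Y|X) = Σ_x P(x)·H(Y|X=x):
  X=0: P(X=0) = 17/30, P(Y|X=0) = (4/17, 13/17) → H(Y|X=0) = 0.7871
  X=1: P(X=1) = 13/30, P(Y|X=1) = (6/13, 7/13) → H(Y|X=1) = 0.9957
H(Y|X) = (17/30)·0.7871 + (13/30)·0.9957 = 0.8775 bits

H(X,Y) = -Σ_{x,y} P(x,y) log₂ P(x,y). Per-cell terms -P(x,y)·log₂P(x,y):
  X=0: 0.3876, 0.5228
  X=1: 0.4644, 0.4899
Sum of the 4 terms: H(X,Y) = 1.8647 bits

Chain rule check:
  H(X) + H(Y|X) = 0.9871 + 0.8775 = 1.8646 bits
  H(X,Y) = 1.8647 bits
✓ Chain rule verified (Δ = 0.0001 is 4-dp rounding noise: each of the three values was rounded independently).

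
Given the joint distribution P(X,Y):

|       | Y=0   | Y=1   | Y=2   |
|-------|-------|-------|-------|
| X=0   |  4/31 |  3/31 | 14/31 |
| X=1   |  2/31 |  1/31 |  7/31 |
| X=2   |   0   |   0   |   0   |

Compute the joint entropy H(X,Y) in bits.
2.1249 bits

H(X,Y) = -Σ_{x,y} P(x,y) log₂ P(x,y). Per-cell terms -P(x,y)·log₂P(x,y):
  X=0: 0.3812, 0.3261, 0.5179
  X=1: 0.2551, 0.1598, 0.4848
  X=2: 0.0000, 0.0000, 0.0000
  (cells with P = 0 contribute 0)
Sum of the 9 terms: H(X,Y) = 2.1249 bits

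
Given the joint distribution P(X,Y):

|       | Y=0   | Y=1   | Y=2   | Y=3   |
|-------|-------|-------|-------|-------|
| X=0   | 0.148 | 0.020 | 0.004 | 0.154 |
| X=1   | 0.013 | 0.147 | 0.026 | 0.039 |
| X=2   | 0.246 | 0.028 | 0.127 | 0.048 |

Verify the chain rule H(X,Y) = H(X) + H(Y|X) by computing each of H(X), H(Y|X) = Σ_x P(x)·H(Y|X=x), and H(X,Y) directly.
H(X) = 1.5301 bits, H(Y|X) = 1.4763 bits, H(X,Y) = 3.0064 bits

Marginal of X (row sums):
  P(X=0) = 0.148 + 0.020 + 0.004 + 0.154 = 0.326
  P(X=1) = 0.013 + 0.147 + 0.026 + 0.039 = 0.225
  P(X=2) = 0.246 + 0.028 + 0.127 + 0.048 = 0.449
H(X) = -[0.326·log₂(0.326) + 0.225·log₂(0.225) + 0.449·log₂(0.449)]
  = 0.527160 + 0.484201 + 0.518690 = 1.5301 bits

H(Y|X) = Σ_x P(x)·H(Y|X=x):
  X=0: P(X=0) = 0.326, P(Y|X=0) = (74/163, 10/163, 2/163, 77/163) → H(Y|X=0) = 1.353259
  X=1: P(X=1) = 0.225, P(Y|X=1) = (13/225, 49/75, 26/225, 13/75) → H(Y|X=1) = 1.436894
  X=2: P(X=2) = 0.449, P(Y|X=2) = (246/449, 28/449, 127/449, 48/449) → H(Y|X=2) = 1.585392
H(Y|X) = 0.326·1.353259 + 0.225·1.436894 + 0.449·1.585392 = 1.4763 bits

H(X,Y) = -Σ_{x,y} P(x,y) log₂ P(x,y). Per-cell terms -P(x,y)·log₂P(x,y):
  X=0: 0.407937, 0.112877, 0.031863, 0.415646
  X=1: 0.081449, 0.406618, 0.136899, 0.182535
  X=2: 0.497724, 0.144436, 0.378092, 0.210279
Sum of the 12 terms: H(X,Y) = 3.0064 bits

Chain rule check:
  H(X) + H(Y|X) = 1.5301 + 1.4763 = 3.0064 bits
  H(X,Y) = 3.0064 bits
✓ Chain rule verified.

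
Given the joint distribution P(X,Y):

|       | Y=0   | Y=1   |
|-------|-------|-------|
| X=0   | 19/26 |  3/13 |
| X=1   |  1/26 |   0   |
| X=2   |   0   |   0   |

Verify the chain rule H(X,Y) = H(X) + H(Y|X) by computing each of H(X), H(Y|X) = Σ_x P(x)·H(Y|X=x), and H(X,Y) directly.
H(X) = 0.2352 bits, H(Y|X) = 0.7645 bits, H(X,Y) = 0.9997 bits

Marginal of X (row sums):
  P(X=0) = 19/26 + 3/13 = 25/26
  P(X=1) = 1/26 + 0 = 1/26
  P(X=2) = 0 + 0 = 0
H(X) = -[(25/26)·log₂(25/26) + (1/26)·log₂(1/26)]   (outcomes with P = 0 contribute 0)
  = 0.05441 + 0.18079 = 0.2352 bits

H(Y|X) = Σ_x P(x)·H(Y|X=x):
  X=0: P(X=0) = 25/26, P(Y|X=0) = (19/25, 6/25) → H(Y|X=0) = 0.79504
  X=1: P(X=1) = 1/26, P(Y|X=1) = (1, 0) → H(Y|X=1) = 0.00000
  X=2: P(X=2) = 0 → contributes 0
H(Y|X) = (25/26)·0.79504 + (1/26)·0.00000 = 0.7645 bits

H(X,Y) = -Σ_{x,y} P(x,y) log₂ P(x,y). Per-cell terms -P(x,y)·log₂P(x,y):
  X=0: 0.33068, 0.48819
  X=1: 0.18079, 0.00000
  X=2: 0.00000, 0.00000
  (cells with P = 0 contribute 0)
Sum of the 6 terms: H(X,Y) = 0.9997 bits

Chain rule check:
  H(X) + H(Y|X) = 0.2352 + 0.7645 = 0.9997 bits
  H(X,Y) = 0.9997 bits
✓ Chain rule verified.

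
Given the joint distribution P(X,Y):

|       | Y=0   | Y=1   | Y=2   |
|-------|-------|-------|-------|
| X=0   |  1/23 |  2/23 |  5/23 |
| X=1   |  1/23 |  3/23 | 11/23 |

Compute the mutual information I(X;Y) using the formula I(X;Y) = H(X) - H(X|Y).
0.0107 bits

I(X;Y) = H(X) - H(X|Y)

Marginal of X (row sums):
  P(X=0) = 1/23 + 2/23 + 5/23 = 8/23
  P(X=1) = 1/23 + 3/23 + 11/23 = 15/23
H(X) = -[(8/23)·log₂(8/23) + (15/23)·log₂(15/23)]
  = 0.52993 + 0.40218 = 0.9321 bits

Marginal of Y (column sums):
  P(Y=0) = 1/23 + 1/23 = 2/23
  P(Y=1) = 2/23 + 3/23 = 5/23
  P(Y=2) = 5/23 + 11/23 = 16/23
H(X|Y) = Σ_y P(y)·H(X|Y=y):
  Y=0: P(Y=0) = 2/23, P(X|Y=0) = (1/2, 1/2) → H(X|Y=0) = 1.00000
  Y=1: P(Y=1) = 5/23, P(X|Y=1) = (2/5, 3/5) → H(X|Y=1) = 0.97095
  Y=2: P(Y=2) = 16/23, P(X|Y=2) = (5/16, 11/16) → H(X|Y=2) = 0.89604
H(X|Y) = (2/23)·1.00000 + (5/23)·0.97095 + (16/23)·0.89604 = 0.9214 bits

I(X;Y) = H(X) - H(X|Y) = 0.9321 - 0.9214 = 0.0107 bits

Cross-check via I(X;Y) = H(X) + H(Y) - H(X,Y): computing H(Y) from the column sums and H(X,Y) from the 6 cells in the same way gives H(Y) = 1.1492 bits and H(X,Y) = 2.0706 bits, so
I(X;Y) = 0.9321 + 1.1492 - 2.0706 = 0.0107 bits ✓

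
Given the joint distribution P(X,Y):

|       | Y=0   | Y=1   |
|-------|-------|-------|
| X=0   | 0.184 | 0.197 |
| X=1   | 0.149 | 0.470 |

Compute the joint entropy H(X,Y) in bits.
1.8323 bits

H(X,Y) = -Σ_{x,y} P(x,y) log₂ P(x,y). Per-cell terms -P(x,y)·log₂P(x,y):
  X=0: 0.4494, 0.4617
  X=1: 0.4092, 0.5120
Sum of the 4 terms: H(X,Y) = 1.8323 bits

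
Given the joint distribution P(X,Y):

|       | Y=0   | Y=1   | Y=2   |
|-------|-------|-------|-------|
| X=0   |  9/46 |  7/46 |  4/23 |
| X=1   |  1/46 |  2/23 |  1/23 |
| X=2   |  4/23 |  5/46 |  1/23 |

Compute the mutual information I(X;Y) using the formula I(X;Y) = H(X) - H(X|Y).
0.0761 bits

I(X;Y) = H(X) - H(X|Y)

Marginal of X (row sums):
  P(X=0) = 9/46 + 7/46 + 4/23 = 12/23
  P(X=1) = 1/46 + 2/23 + 1/23 = 7/46
  P(X=2) = 4/23 + 5/46 + 1/23 = 15/46
H(X) = -[(12/23)·log₂(12/23) + (7/46)·log₂(7/46) + (15/46)·log₂(15/46)]
  = 0.4897 + 0.4133 + 0.5272 = 1.4302 bits

Marginal of Y (column sums):
  P(Y=0) = 9/46 + 1/46 + 4/23 = 9/23
  P(Y=1) = 7/46 + 2/23 + 5/46 = 8/23
  P(Y=2) = 4/23 + 1/23 + 1/23 = 6/23
H(X|Y) = Σ_y P(y)·H(X|Y=y):
  Y=0: P(Y=0) = 9/23, P(X|Y=0) = (1/2, 1/18, 4/9) → H(X|Y=0) = 1.2516
  Y=1: P(Y=1) = 8/23, P(X|Y=1) = (7/16, 1/4, 5/16) → H(X|Y=1) = 1.5462
  Y=2: P(Y=2) = 6/23, P(X|Y=2) = (2/3, 1/6, 1/6) → H(X|Y=2) = 1.2516
H(X|Y) = (9/23)·1.2516 + (8/23)·1.5462 + (6/23)·1.2516 = 1.3541 bits

I(X;Y) = H(X) - H(X|Y) = 1.4302 - 1.3541 = 0.0761 bits

Cross-check via I(X;Y) = H(X) + H(Y) - H(X,Y): computing H(Y) from the column sums and H(X,Y) from the 9 cells in the same way gives H(Y) = 1.5653 bits and H(X,Y) = 2.9194 bits, so
I(X;Y) = 1.4302 + 1.5653 - 2.9194 = 0.0761 bits ✓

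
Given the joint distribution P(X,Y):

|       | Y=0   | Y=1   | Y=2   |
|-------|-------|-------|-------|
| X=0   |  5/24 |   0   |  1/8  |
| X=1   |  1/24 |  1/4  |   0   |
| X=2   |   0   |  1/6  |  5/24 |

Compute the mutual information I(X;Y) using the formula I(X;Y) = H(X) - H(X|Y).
0.6922 bits

I(X;Y) = H(X) - H(X|Y)

Marginal of X (row sums):
  P(X=0) = 5/24 + 0 + 1/8 = 1/3
  P(X=1) = 1/24 + 1/4 + 0 = 7/24
  P(X=2) = 0 + 1/6 + 5/24 = 3/8
H(X) = -[(1/3)·log₂(1/3) + (7/24)·log₂(7/24) + (3/8)·log₂(3/8)]
  = 0.5283 + 0.5185 + 0.5306 = 1.5774 bits

Marginal of Y (column sums):
  P(Y=0) = 5/24 + 1/24 + 0 = 1/4
  P(Y=1) = 0 + 1/4 + 1/6 = 5/12
  P(Y=2) = 1/8 + 0 + 5/24 = 1/3
H(X|Y) = Σ_y P(y)·H(X|Y=y):
  Y=0: P(Y=0) = 1/4, P(X|Y=0) = (5/6, 1/6, 0) → H(X|Y=0) = 0.6500
  Y=1: P(Y=1) = 5/12, P(X|Y=1) = (0, 3/5, 2/5) → H(X|Y=1) = 0.9710
  Y=2: P(Y=2) = 1/3, P(X|Y=2) = (3/8, 0, 5/8) → H(X|Y=2) = 0.9544
H(X|Y) = (1/4)·0.6500 + (5/12)·0.9710 + (1/3)·0.9544 = 0.8852 bits

I(X;Y) = H(X) - H(X|Y) = 1.5774 - 0.8852 = 0.6922 bits

Cross-check via I(X;Y) = H(X) + H(Y) - H(X,Y): computing H(Y) from the column sums and H(X,Y) from the 9 cells in the same way gives H(Y) = 1.5546 bits and H(X,Y) = 2.4398 bits, so
I(X;Y) = 1.5774 + 1.5546 - 2.4398 = 0.6922 bits ✓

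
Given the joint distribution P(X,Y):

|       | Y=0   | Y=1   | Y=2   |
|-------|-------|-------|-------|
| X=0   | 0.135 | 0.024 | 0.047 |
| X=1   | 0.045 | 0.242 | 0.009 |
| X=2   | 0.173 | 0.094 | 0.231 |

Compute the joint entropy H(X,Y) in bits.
2.7312 bits

H(X,Y) = -Σ_{x,y} P(x,y) log₂ P(x,y). Per-cell terms -P(x,y)·log₂P(x,y):
  X=0: 0.3900, 0.1291, 0.2073
  X=1: 0.2013, 0.4954, 0.0612
  X=2: 0.4379, 0.3207, 0.4883
Sum of the 9 terms: H(X,Y) = 2.7312 bits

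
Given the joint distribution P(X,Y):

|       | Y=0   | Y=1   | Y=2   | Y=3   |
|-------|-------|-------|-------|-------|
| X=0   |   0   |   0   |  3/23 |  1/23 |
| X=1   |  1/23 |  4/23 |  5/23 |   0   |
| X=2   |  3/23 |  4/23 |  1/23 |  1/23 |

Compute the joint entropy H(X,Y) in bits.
2.9097 bits

H(X,Y) = -Σ_{x,y} P(x,y) log₂ P(x,y). Per-cell terms -P(x,y)·log₂P(x,y):
  X=0: 0.00000, 0.00000, 0.38330, 0.19668
  X=1: 0.19668, 0.43888, 0.47862, 0.00000
  X=2: 0.38330, 0.43888, 0.19668, 0.19668
  (cells with P = 0 contribute 0)
Sum of the 12 terms: H(X,Y) = 2.9097 bits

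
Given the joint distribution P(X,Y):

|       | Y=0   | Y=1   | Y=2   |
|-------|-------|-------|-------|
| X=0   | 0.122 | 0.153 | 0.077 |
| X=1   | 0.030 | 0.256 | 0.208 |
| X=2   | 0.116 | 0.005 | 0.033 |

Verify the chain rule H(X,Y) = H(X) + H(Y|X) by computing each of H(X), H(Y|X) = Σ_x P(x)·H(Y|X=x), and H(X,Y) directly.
H(X) = 1.4485 bits, H(Y|X) = 1.3083 bits, H(X,Y) = 2.7568 bits

Marginal of X (row sums):
  P(X=0) = 0.122 + 0.153 + 0.077 = 0.352
  P(X=1) = 0.030 + 0.256 + 0.208 = 0.494
  P(X=2) = 0.116 + 0.005 + 0.033 = 0.154
H(X) = -[0.352·log₂(0.352) + 0.494·log₂(0.494) + 0.154·log₂(0.154)]
  = 0.53024 + 0.50260 + 0.41565 = 1.4485 bits

H(Y|X) = Σ_x P(x)·H(Y|X=x):
  X=0: P(X=0) = 0.352, P(Y|X=0) = (61/176, 153/352, 7/32) → H(Y|X=0) = 1.53195
  X=1: P(X=1) = 0.494, P(Y|X=1) = (15/247, 128/247, 8/19) → H(Y|X=1) = 1.26234
  X=2: P(X=2) = 0.154, P(Y|X=2) = (58/77, 5/154, 3/14) → H(Y|X=2) = 0.94471
H(Y|X) = 0.352·1.53195 + 0.494·1.26234 + 0.154·0.94471 = 1.3083 bits

H(X,Y) = -Σ_{x,y} P(x,y) log₂ P(x,y). Per-cell terms -P(x,y)·log₂P(x,y):
  X=0: 0.37028, 0.41438, 0.28482
  X=1: 0.15177, 0.50324, 0.47119
  X=2: 0.36051, 0.03822, 0.16241
Sum of the 9 terms: H(X,Y) = 2.7568 bits

Chain rule check:
  H(X) + H(Y|X) = 1.4485 + 1.3083 = 2.7568 bits
  H(X,Y) = 2.7568 bits
✓ Chain rule verified.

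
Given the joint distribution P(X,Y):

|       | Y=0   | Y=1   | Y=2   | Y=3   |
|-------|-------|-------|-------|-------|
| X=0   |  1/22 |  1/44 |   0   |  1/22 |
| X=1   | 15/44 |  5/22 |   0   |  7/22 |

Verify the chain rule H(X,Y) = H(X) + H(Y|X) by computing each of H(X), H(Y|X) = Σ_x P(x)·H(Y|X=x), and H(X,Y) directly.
H(X) = 0.5108 bits, H(Y|X) = 1.5594 bits, H(X,Y) = 2.0702 bits

Marginal of X (row sums):
  P(X=0) = 1/22 + 1/44 + 0 + 1/22 = 5/44
  P(X=1) = 15/44 + 5/22 + 0 + 7/22 = 39/44
H(X) = -[(5/44)·log₂(5/44) + (39/44)·log₂(39/44)]
  = 0.35653 + 0.15425 = 0.5108 bits

H(Y|X) = Σ_x P(x)·H(Y|X=x):
  X=0: P(X=0) = 5/44, P(Y|X=0) = (2/5, 1/5, 0, 2/5) → H(Y|X=0) = 1.52193
  X=1: P(X=1) = 39/44, P(Y|X=1) = (5/13, 10/39, 0, 14/39) → H(Y|X=1) = 1.56423
H(Y|X) = (5/44)·1.52193 + (39/44)·1.56423 = 1.5594 bits

H(X,Y) = -Σ_{x,y} P(x,y) log₂ P(x,y). Per-cell terms -P(x,y)·log₂P(x,y):
  X=0: 0.20270, 0.12408, 0.00000, 0.20270
  X=1: 0.52928, 0.48580, 0.00000, 0.52566
  (cells with P = 0 contribute 0)
Sum of the 8 terms: H(X,Y) = 2.0702 bits

Chain rule check:
  H(X) + H(Y|X) = 0.5108 + 1.5594 = 2.0702 bits
  H(X,Y) = 2.0702 bits
✓ Chain rule verified.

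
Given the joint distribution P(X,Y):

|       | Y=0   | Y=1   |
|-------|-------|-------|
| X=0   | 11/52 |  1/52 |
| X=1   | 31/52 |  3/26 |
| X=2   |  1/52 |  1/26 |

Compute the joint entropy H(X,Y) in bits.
1.6784 bits

H(X,Y) = -Σ_{x,y} P(x,y) log₂ P(x,y). Per-cell terms -P(x,y)·log₂P(x,y):
  X=0: 0.474059, 0.109624
  X=1: 0.444876, 0.359478
  X=2: 0.109624, 0.180786
Sum of the 6 terms: H(X,Y) = 1.6784 bits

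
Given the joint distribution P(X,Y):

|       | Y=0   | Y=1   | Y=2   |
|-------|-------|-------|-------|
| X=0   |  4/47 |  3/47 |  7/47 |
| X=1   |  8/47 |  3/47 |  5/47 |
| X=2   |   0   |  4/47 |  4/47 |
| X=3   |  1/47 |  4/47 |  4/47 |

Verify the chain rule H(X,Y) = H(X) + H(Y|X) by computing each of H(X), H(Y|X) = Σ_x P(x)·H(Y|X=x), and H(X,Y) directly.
H(X) = 1.9411 bits, H(Y|X) = 1.3843 bits, H(X,Y) = 3.3254 bits

Marginal of X (row sums):
  P(X=0) = 4/47 + 3/47 + 7/47 = 14/47
  P(X=1) = 8/47 + 3/47 + 5/47 = 16/47
  P(X=2) = 0 + 4/47 + 4/47 = 8/47
  P(X=3) = 1/47 + 4/47 + 4/47 = 9/47
H(X) = -[(14/47)·log₂(14/47) + (16/47)·log₂(16/47) + (8/47)·log₂(8/47) + (9/47)·log₂(9/47)]
  = 0.5205 + 0.5292 + 0.4348 + 0.4566 = 1.9411 bits

H(Y|X) = Σ_x P(x)·H(Y|X=x):
  X=0: P(X=0) = 14/47, P(Y|X=0) = (2/7, 3/14, 1/2) → H(Y|X=0) = 1.4926
  X=1: P(X=1) = 16/47, P(Y|X=1) = (1/2, 3/16, 5/16) → H(Y|X=1) = 1.4772
  X=2: P(X=2) = 8/47, P(Y|X=2) = (0, 1/2, 1/2) → H(Y|X=2) = 1.0000
  X=3: P(X=3) = 9/47, P(Y|X=3) = (1/9, 4/9, 4/9) → H(Y|X=3) = 1.3921
H(Y|X) = (14/47)·1.4926 + (16/47)·1.4772 + (8/47)·1.0000 + (9/47)·1.3921 = 1.3843 bits

H(X,Y) = -Σ_{x,y} P(x,y) log₂ P(x,y). Per-cell terms -P(x,y)·log₂P(x,y):
  X=0: 0.3025, 0.2534, 0.4092
  X=1: 0.4348, 0.2534, 0.3439
  X=2: 0.0000, 0.3025, 0.3025
  X=3: 0.1182, 0.3025, 0.3025
  (cells with P = 0 contribute 0)
Sum of the 12 terms: H(X,Y) = 3.3254 bits

Chain rule check:
  H(X) + H(Y|X) = 1.9411 + 1.3843 = 3.3254 bits
  H(X,Y) = 3.3254 bits
✓ Chain rule verified.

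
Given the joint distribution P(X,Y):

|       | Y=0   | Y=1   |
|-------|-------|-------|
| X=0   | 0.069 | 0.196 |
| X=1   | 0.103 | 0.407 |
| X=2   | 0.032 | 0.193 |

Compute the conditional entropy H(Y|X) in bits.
0.7222 bits

H(Y|X) = H(X,Y) - H(X)

H(X,Y) = -Σ_{x,y} P(x,y) log₂ P(x,y). Per-cell terms -P(x,y)·log₂P(x,y):
  X=0: 0.266151, 0.460811
  X=1: 0.337766, 0.527838
  X=2: 0.158905, 0.458052
Sum of the 6 terms: H(X,Y) = 2.20952 bits

Marginal of X (row sums):
  P(X=0) = 0.069 + 0.196 = 0.265
  P(X=1) = 0.103 + 0.407 = 0.510
  P(X=2) = 0.032 + 0.193 = 0.225
H(X) = -[0.265·log₂(0.265) + 0.510·log₂(0.510) + 0.225·log₂(0.225)]
  = 0.507723 + 0.495430 + 0.484201 = 1.48735 bits

H(Y|X) = H(X,Y) - H(X) = 2.20952 - 1.48735 = 0.7222 bits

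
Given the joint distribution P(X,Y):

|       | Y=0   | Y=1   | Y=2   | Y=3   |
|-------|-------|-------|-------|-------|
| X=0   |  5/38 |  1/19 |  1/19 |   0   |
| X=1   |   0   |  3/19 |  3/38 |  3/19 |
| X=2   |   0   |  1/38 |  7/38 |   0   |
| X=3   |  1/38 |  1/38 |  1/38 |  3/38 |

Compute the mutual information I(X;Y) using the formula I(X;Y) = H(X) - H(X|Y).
0.6107 bits

I(X;Y) = H(X) - H(X|Y)

Marginal of X (row sums):
  P(X=0) = 5/38 + 1/19 + 1/19 + 0 = 9/38
  P(X=1) = 0 + 3/19 + 3/38 + 3/19 = 15/38
  P(X=2) = 0 + 1/38 + 7/38 + 0 = 4/19
  P(X=3) = 1/38 + 1/38 + 1/38 + 3/38 = 3/19
H(X) = -[(9/38)·log₂(9/38) + (15/38)·log₂(15/38) + (4/19)·log₂(4/19) + (3/19)·log₂(3/19)]
  = 0.492158 + 0.529357 + 0.473248 + 0.420468 = 1.91523 bits

Marginal of Y (column sums):
  P(Y=0) = 5/38 + 0 + 0 + 1/38 = 3/19
  P(Y=1) = 1/19 + 3/19 + 1/38 + 1/38 = 5/19
  P(Y=2) = 1/19 + 3/38 + 7/38 + 1/38 = 13/38
  P(Y=3) = 0 + 3/19 + 0 + 3/38 = 9/38
H(X|Y) = Σ_y P(y)·H(X|Y=y):
  Y=0: P(Y=0) = 3/19, P(X|Y=0) = (5/6, 0, 0, 1/6) → H(X|Y=0) = 0.650022
  Y=1: P(Y=1) = 5/19, P(X|Y=1) = (1/5, 3/5, 1/10, 1/10) → H(X|Y=1) = 1.570951
  Y=2: P(Y=2) = 13/38, P(X|Y=2) = (2/13, 3/13, 7/13, 1/13) → H(X|Y=2) = 1.669180
  Y=3: P(Y=3) = 9/38, P(X|Y=3) = (0, 2/3, 0, 1/3) → H(X|Y=3) = 0.918296
H(X|Y) = (3/19)·0.650022 + (5/19)·1.570951 + (13/38)·1.669180 + (9/38)·0.918296 = 1.30457 bits

I(X;Y) = H(X) - H(X|Y) = 1.91523 - 1.30457 = 0.6107 bits

Cross-check via I(X;Y) = H(X) + H(Y) - H(X,Y): computing H(Y) from the column sums and H(X,Y) from the 16 cells in the same way gives H(Y) = 1.94887 bits and H(X,Y) = 3.25344 bits, so
I(X;Y) = 1.91523 + 1.94887 - 3.25344 = 0.6107 bits ✓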